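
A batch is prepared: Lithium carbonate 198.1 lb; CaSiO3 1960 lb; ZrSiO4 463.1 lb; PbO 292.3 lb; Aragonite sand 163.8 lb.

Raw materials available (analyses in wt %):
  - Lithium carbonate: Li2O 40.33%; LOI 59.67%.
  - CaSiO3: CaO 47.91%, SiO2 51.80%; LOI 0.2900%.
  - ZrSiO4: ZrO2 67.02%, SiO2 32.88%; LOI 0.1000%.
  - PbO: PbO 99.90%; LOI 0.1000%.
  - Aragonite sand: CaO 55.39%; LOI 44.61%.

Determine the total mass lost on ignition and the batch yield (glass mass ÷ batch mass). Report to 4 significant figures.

In-progress results appear rounded to four significant digits in the working — full precision is kept through every step; exactly one rounding lands on every reported result — derived quantities are rebuilt using the weight values per 2880 lb of glass at full float precision (the five compositions, ignition loss, yield, glass mass, the totals), as they appear in the problem or answer text.
Material-by-material LOI:
  Lithium carbonate: 198.1 × 0.5967 = 118.2 lb
  CaSiO3: 1960 × 0.002900 = 5.684 lb
  ZrSiO4: 463.1 × 0.001000 = 0.4631 lb
  PbO: 292.3 × 0.001000 = 0.2923 lb
  Aragonite sand: 163.8 × 0.4461 = 73.07 lb
Total LOI = 197.7 lb
Glass = batch − LOI = 3077 − 197.7 = 2880 lb

LOI loss = 197.7 lb; glass = 2880 lb; yield = 93.57%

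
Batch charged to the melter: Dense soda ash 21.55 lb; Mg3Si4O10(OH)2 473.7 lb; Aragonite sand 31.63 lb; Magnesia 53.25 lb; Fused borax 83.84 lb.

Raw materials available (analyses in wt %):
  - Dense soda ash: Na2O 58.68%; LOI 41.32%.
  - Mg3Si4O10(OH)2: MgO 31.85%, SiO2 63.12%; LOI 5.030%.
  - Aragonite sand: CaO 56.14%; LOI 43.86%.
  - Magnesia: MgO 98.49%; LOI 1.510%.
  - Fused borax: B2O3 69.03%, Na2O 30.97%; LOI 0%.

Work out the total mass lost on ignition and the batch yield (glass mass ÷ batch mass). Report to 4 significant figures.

LOI loss = 47.41 lb; glass = 616.6 lb; yield = 92.86%

The intermediate values appear rounded to four significant figures within the worked lines — the working math maintains full float precision at every stage — every reported value takes just one rounding — derived quantities are rebuilt in exact precision (ignition loss, net glass mass, the totals, the five compositions, yield) from the weighed amounts per 616.6 lb of glass as quoted within the problem or the answer.
Material-by-material LOI:
  Dense soda ash: 21.55 × 0.4132 = 8.904 lb
  Mg3Si4O10(OH)2: 473.7 × 0.05030 = 23.83 lb
  Aragonite sand: 31.63 × 0.4386 = 13.87 lb
  Magnesia: 53.25 × 0.01510 = 0.8041 lb
  Fused borax: 83.84 × 0 = 0 lb
Total LOI = 47.41 lb
Glass = batch − LOI = 664.0 − 47.41 = 616.6 lb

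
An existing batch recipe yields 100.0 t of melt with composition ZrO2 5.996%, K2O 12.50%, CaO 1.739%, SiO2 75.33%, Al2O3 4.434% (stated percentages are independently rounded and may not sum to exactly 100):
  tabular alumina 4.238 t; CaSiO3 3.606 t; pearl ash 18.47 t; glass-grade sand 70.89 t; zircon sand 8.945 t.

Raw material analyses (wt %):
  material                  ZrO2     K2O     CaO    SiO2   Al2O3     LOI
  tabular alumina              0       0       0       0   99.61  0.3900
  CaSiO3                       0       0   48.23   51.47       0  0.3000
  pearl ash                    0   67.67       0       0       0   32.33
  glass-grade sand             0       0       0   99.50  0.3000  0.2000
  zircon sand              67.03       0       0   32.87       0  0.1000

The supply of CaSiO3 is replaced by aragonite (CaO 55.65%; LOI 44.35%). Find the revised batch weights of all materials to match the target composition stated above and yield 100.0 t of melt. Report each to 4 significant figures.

Exact precision is maintained from first step to last; values along the way appear rounded to 4 significant figures across the worked steps — every reported number is rounded just once; all derived quantities are re-derived from the batch weights on 100.0 t of glass in exact precision (the totals, ignition loss, yield, the five compositions, glass mass), as given in the problem or answer text.
Oxide mass targets, per 100.0 t melt:
  ZrO2: 5.996% × 100.0 = 5.996 t
  K2O: 12.50% × 100.0 = 12.50 t
  CaO: 1.739% × 100.0 = 1.739 t
  SiO2: 75.33% × 100.0 = 75.33 t
  Al2O3: 4.434% × 100.0 = 4.434 t
Per-oxide balance check working from each reported weight, at the basis given (target by target, the sums agree net of answer rounding effects):
  ZrO2: 8.945·0.6703 = 5.996 t (target 5.996 t)
  K2O: 18.47·0.6767 = 12.50 t (target 12.50 t)
  CaO: 3.125·0.5565 = 1.739 t (target 1.739 t)
  SiO2: 72.75·0.9950 + 8.945·0.3287 = 75.33 t (target 75.33 t)
  Al2O3: 4.232·0.9961 + 72.75·0.003000 = 4.434 t (target 4.434 t)
Glass-mass closure: Σ batch − LOI loss = 99.99 t (per-oxide target masses sum to 100.0 t; with the basis standing at 100.0 t — rounding explains the deltas).
Summing the batch: Σ batch = 107.5 t; ignition loss, Σ(batch × LOI) = 7.528 t; the yield ratio, glass ÷ batch: 93.00%.

Revised batch per 100.0 t melt:
  tabular alumina: 4.232 t
  aragonite: 3.125 t
  pearl ash: 18.47 t
  glass-grade sand: 72.75 t
  zircon sand: 8.945 t
Total batch = 107.5 t; LOI loss = 7.528 t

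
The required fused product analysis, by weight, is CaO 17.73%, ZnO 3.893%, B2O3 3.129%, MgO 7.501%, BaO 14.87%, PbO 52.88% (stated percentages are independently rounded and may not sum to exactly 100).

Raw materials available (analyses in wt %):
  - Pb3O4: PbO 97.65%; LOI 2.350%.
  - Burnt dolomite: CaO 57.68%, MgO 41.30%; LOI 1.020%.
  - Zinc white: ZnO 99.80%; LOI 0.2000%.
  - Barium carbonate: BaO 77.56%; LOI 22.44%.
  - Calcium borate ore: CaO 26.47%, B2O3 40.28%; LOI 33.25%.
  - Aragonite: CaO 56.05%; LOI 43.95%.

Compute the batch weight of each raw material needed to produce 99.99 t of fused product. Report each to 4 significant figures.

Working values are shown rounded to four significant figures between the steps; every computation keeps exact precision all the way through. Each reported result receives exactly one rounding — derived quantities are computed at full float precision (the six compositions, LOI, the yield, totals, glass mass) using the weight values per 99.99 t of glass exactly as printed in problem or answer.
Target masses of each oxide per 99.99 t fused product:
  CaO: 17.73% × 99.99 = 17.73 t
  ZnO: 3.893% × 99.99 = 3.893 t
  B2O3: 3.129% × 99.99 = 3.129 t
  MgO: 7.501% × 99.99 = 7.500 t
  BaO: 14.87% × 99.99 = 14.87 t
  PbO: 52.88% × 99.99 = 52.87 t
Verifying the oxide balance with the batch weights as given, against the basis in use (each sum matches its target mass net of answer rounding effects):
  CaO: 18.16·0.5768 + 7.767·0.2647 + 9.273·0.5605 = 17.73 t (target 17.73 t)
  ZnO: 3.900·0.9980 = 3.892 t (target 3.893 t)
  B2O3: 7.767·0.4028 = 3.129 t (target 3.129 t)
  MgO: 18.16·0.4130 = 7.500 t (target 7.500 t)
  BaO: 19.17·0.7756 = 14.87 t (target 14.87 t)
  PbO: 54.15·0.9765 = 52.88 t (target 52.87 t)
Glass-mass bookkeeping: the batch minus its LOI: 99.99 t (summing oxide targets gives 99.99 t; the stated basis being 99.99 t — differing by rounding only).
Whole-batch sum: Σ batch = 112.4 t; LOI removed, Σ of batch·LOI: 12.43 t; as yield: glass ÷ batch → 88.95%.

Batch per 99.99 t fused product:
  Pb3O4: 54.15 t
  Burnt dolomite: 18.16 t
  Zinc white: 3.900 t
  Barium carbonate: 19.17 t
  Calcium borate ore: 7.767 t
  Aragonite: 9.273 t
Total batch = 112.4 t; LOI loss = 12.43 t; yield = 88.95%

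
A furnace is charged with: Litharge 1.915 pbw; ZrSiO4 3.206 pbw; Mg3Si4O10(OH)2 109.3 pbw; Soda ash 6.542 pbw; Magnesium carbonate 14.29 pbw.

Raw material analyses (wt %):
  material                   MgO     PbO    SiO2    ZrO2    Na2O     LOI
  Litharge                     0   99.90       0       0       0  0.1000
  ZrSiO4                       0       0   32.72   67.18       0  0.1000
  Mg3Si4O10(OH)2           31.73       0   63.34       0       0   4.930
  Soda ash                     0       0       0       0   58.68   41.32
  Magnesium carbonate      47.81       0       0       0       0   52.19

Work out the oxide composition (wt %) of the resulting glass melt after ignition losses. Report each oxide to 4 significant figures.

All internal work keeps full float precision at all times. Mid-chain values are displayed, rounded to four significant figures, within the worked lines. Each reported value takes a single rounding — the derived quantities (the yield, the five compositions, ignition loss, totals, glass mass) are recomputed from the batch weights for 119.7 pbw of glass in full float precision as set out in either problem or answer.
Oxide-by-oxide delivered mass:
  MgO: 109.3·0.3173 + 14.29·0.4781 = 41.51 pbw
  PbO: 1.915·0.9990 = 1.913 pbw
  SiO2: 3.206·0.3272 + 109.3·0.6334 = 70.28 pbw
  ZrO2: 3.206·0.6718 = 2.154 pbw
  Na2O: 6.542·0.5868 = 3.839 pbw
LOI: 1.915·0.001000 + 3.206·0.001000 + 109.3·0.04930 + 6.542·0.4132 + 14.29·0.5219 = 15.55 pbw
Glass mass = batch − LOI = 135.3 − 15.55 = 119.7 pbw (consistent with Σ oxide mass)
wt %: oxide over glass, times 100

Glass mass = 119.7 pbw (batch 135.3 − LOI 15.55).
Composition: MgO 34.68%, PbO 1.598%, SiO2 58.71%, ZrO2 1.799%, Na2O 3.207%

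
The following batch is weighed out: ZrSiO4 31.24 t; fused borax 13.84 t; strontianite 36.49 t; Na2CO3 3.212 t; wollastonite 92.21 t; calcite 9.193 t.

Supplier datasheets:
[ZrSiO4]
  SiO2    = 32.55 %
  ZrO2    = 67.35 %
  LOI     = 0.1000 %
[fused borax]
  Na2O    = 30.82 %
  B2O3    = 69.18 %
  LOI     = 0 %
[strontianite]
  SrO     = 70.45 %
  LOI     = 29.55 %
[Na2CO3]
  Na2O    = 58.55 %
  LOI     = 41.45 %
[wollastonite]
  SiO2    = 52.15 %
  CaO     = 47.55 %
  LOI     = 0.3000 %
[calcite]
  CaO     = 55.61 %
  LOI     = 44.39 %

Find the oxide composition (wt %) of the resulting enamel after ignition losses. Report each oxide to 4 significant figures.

All arithmetic maintains full float precision at every stage; mid-chain values appear rounded to four significant digits — exactly one rounding is applied to each reported figure. All derived quantities, including yield, six oxide percentages, net glass mass, LOI, totals, are computed from the batch weights at 169.7 t of glass at full float precision precisely as stated by the question or the answer.
Per-oxide mass from batch:
  SiO2: 31.24·0.3255 + 92.21·0.5215 = 58.26 t
  ZrO2: 31.24·0.6735 = 21.04 t
  SrO: 36.49·0.7045 = 25.71 t
  Na2O: 13.84·0.3082 + 3.212·0.5855 = 6.146 t
  CaO: 92.21·0.4755 + 9.193·0.5561 = 48.96 t
  B2O3: 13.84·0.6918 = 9.575 t
LOI: 31.24·0.001000 + 36.49·0.2955 + 3.212·0.4145 + 92.21·0.003000 + 9.193·0.4439 = 16.50 t
Glass mass = batch − LOI = 186.2 − 16.50 = 169.7 t (consistent with Σ oxide mass)
wt % = oxide mass / glass mass × 100

Glass mass = 169.7 t (batch 186.2 − LOI 16.50).
Composition: SiO2 34.33%, ZrO2 12.40%, SrO 15.15%, Na2O 3.622%, CaO 28.85%, B2O3 5.643%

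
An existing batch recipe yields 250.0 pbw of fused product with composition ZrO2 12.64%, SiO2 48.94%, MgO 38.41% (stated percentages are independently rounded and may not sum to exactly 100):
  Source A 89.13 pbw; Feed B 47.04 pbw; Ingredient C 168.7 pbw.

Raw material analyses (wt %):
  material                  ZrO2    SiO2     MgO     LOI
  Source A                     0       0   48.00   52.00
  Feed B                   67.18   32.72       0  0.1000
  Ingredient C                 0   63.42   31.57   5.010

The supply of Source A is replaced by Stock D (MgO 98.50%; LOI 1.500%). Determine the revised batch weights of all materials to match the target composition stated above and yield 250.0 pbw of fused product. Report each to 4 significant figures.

Working values are printed, with 4-significant-figure rounding, in the printout; the whole derivation holds full precision through every step — each reported figure receives exactly one rounding — derived quantities are rebuilt using the weight values per 250.0 pbw of glass in exact precision (ignition loss, the yield, the three compositions, glass mass, the totals) as given in problem or answer.
Oxide mass targets, per 250.0 pbw fused product:
  ZrO2: 12.64% × 250.0 = 31.60 pbw
  SiO2: 48.94% × 250.0 = 122.4 pbw
  MgO: 38.41% × 250.0 = 96.02 pbw
Per-oxide balance check from the weights as reported, versus the basis set out (target by target, the sums agree up to rounding of the answer):
  ZrO2: 47.04·0.6718 = 31.60 pbw (target 31.60 pbw)
  SiO2: 47.04·0.3272 + 168.7·0.6342 = 122.4 pbw (target 122.4 pbw)
  MgO: 43.43·0.9850 + 168.7·0.3157 = 96.04 pbw (target 96.02 pbw)
Consistency of the glass mass: Σ batch − LOI loss = 250.0 pbw (summing oxide targets gives 250.0 pbw; against the stated basis, 250.0 pbw — any gap is answer rounding).
Batch total: Σ batch = 259.2 pbw; ignition loss, Σ(batch × LOI) = 9.150 pbw; the yield ratio, glass ÷ batch: 96.47%.

Revised batch per 250.0 pbw fused product:
  Stock D: 43.43 pbw
  Feed B: 47.04 pbw
  Ingredient C: 168.7 pbw
Total batch = 259.2 pbw; LOI loss = 9.150 pbw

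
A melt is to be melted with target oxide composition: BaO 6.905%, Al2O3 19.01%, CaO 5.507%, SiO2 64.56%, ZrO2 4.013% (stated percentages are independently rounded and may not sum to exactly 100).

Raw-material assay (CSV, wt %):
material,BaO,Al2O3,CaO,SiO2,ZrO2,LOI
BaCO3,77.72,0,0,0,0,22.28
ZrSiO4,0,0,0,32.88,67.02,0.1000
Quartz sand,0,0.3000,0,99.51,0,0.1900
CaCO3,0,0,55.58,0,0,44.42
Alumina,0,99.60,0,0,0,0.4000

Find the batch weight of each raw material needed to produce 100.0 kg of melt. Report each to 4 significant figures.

All internal work keeps full float precision from first step to last. Rounding to four significant figures extends to every mid-chain value as displayed; every reported figure receives exactly one rounding. Derived quantities are recomputed from the batch weights per 100.0 kg of glass in exact precision (five oxide percentages, the yield, glass mass, LOI, totals), as set out in the problem or the answer.
The oxide mass targets at 100.0 kg melt:
  BaO: 6.905% × 100.0 = 6.905 kg
  Al2O3: 19.01% × 100.0 = 19.01 kg
  CaO: 5.507% × 100.0 = 5.507 kg
  SiO2: 64.56% × 100.0 = 64.56 kg
  ZrO2: 4.013% × 100.0 = 4.013 kg
Sums-versus-targets review given the weights on record, under the basis named above (every target is met by its sum up to rounding of the answer):
  BaO: 8.884·0.7772 = 6.905 kg (target 6.905 kg)
  Al2O3: 62.90·0.003000 + 18.90·0.9960 = 19.01 kg (target 19.01 kg)
  CaO: 9.908·0.5558 = 5.507 kg (target 5.507 kg)
  SiO2: 5.988·0.3288 + 62.90·0.9951 = 64.56 kg (target 64.56 kg)
  ZrO2: 5.988·0.6702 = 4.013 kg (target 4.013 kg)
Mass balance on the glass: whole batch net of LOI = 100.0 kg (the Σ of target masses is 100.0 kg; with the basis standing at 100.0 kg — differing by rounding only).
Batch grand total — Σ batch = 106.6 kg; LOI removed, Σ of batch·LOI: 6.582 kg; glass ÷ batch gives a yield of 93.82%.

Batch per 100.0 kg melt:
  BaCO3: 8.884 kg
  ZrSiO4: 5.988 kg
  Quartz sand: 62.90 kg
  CaCO3: 9.908 kg
  Alumina: 18.90 kg
Total batch = 106.6 kg; LOI loss = 6.582 kg; yield = 93.82%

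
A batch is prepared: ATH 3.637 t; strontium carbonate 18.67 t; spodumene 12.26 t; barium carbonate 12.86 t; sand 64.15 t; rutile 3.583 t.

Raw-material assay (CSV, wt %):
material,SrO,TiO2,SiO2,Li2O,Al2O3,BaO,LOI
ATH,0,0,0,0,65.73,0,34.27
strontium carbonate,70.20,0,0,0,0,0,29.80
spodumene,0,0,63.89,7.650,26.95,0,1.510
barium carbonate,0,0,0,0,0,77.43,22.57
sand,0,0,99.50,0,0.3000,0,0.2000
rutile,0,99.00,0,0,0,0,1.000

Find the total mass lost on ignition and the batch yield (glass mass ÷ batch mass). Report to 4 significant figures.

The intermediate values are displayed with 4-significant-digit rounding across the worked steps — all arithmetic maintains full float precision from first step to last; each reported value carries a single rounding. Derived quantities are computed from the weighed amounts for 105.1 t of glass in full precision (yield, the six compositions, LOI, net glass mass, totals), exactly as shown in the problem or answer text.
Per-material ignition loss:
  ATH: 3.637 × 0.3427 = 1.246 t
  strontium carbonate: 18.67 × 0.2980 = 5.564 t
  spodumene: 12.26 × 0.01510 = 0.1851 t
  barium carbonate: 12.86 × 0.2257 = 2.903 t
  sand: 64.15 × 0.002000 = 0.1283 t
  rutile: 3.583 × 0.01000 = 0.03583 t
Total LOI = 10.06 t
Glass = batch − LOI = 115.2 − 10.06 = 105.1 t

LOI loss = 10.06 t; glass = 105.1 t; yield = 91.26%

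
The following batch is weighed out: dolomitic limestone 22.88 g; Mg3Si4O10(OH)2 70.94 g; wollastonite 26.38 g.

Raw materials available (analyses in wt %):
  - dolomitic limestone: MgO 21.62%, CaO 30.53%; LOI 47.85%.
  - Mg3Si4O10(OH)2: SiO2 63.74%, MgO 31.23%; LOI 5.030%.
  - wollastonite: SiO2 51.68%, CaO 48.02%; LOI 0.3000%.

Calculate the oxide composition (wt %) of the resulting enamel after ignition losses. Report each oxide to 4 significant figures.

Glass mass = 105.6 g (batch 120.2 − LOI 14.60).
Composition: SiO2 55.73%, MgO 25.66%, CaO 18.61%

The whole derivation holds exact precision from first step to last — the intermediate values are shown, with 4-significant-digit rounding, in the printout — a single rounding yields every reported result — all derived quantities (ignition loss, the yield, glass mass, the three compositions, the totals) are re-derived at full precision using the weight values at 105.6 g of glass exactly as shown in the problem or the answer.
Per-oxide mass from batch:
  SiO2: 70.94·0.6374 + 26.38·0.5168 = 58.85 g
  MgO: 22.88·0.2162 + 70.94·0.3123 = 27.10 g
  CaO: 22.88·0.3053 + 26.38·0.4802 = 19.65 g
LOI: 22.88·0.4785 + 70.94·0.05030 + 26.38·0.003000 = 14.60 g
Net of LOI, the glass mass = 120.2 − 14.60 = 105.6 g (the oxide masses sum to this)
wt % = 100 × oxide mass / glass mass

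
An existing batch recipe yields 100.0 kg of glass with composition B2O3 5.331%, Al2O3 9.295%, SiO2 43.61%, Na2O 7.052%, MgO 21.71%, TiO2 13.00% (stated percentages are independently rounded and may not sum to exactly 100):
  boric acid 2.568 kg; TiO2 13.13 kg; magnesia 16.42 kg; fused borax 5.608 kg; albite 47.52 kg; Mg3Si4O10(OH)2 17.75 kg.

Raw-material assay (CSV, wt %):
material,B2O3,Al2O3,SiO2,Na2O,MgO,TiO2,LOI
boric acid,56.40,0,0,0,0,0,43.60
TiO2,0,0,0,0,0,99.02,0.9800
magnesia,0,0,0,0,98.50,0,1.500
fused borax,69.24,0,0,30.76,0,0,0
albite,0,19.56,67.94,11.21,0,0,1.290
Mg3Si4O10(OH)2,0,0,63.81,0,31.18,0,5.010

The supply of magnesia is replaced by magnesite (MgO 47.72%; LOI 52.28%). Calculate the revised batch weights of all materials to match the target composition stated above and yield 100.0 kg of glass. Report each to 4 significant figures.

Values along the way are displayed rounded to four significant digits between the steps. All arithmetic holds exact precision through every step; each reported number is rounded only once. Derived quantities, including ignition loss, the yield, six oxide percentages, net glass mass, the totals, are recomputed starting from the weights for 100.0 kg of glass at full precision, exactly as shown in the question or the answer.
Oxide-by-oxide targets in 100.0 kg glass:
  B2O3: 5.331% × 100.0 = 5.331 kg
  Al2O3: 9.295% × 100.0 = 9.295 kg
  SiO2: 43.61% × 100.0 = 43.61 kg
  Na2O: 7.052% × 100.0 = 7.052 kg
  MgO: 21.71% × 100.0 = 21.71 kg
  TiO2: 13.00% × 100.0 = 13.00 kg
Balance tally, oxide-wise, with the batch weights as given, versus the basis set out (summed amounts equal target values inside rounding margins):
  B2O3: 2.568·0.5640 + 5.608·0.6924 = 5.331 kg (target 5.331 kg)
  Al2O3: 47.52·0.1956 = 9.295 kg (target 9.295 kg)
  SiO2: 47.52·0.6794 + 17.75·0.6381 = 43.61 kg (target 43.61 kg)
  Na2O: 5.608·0.3076 + 47.52·0.1121 = 7.052 kg (target 7.052 kg)
  MgO: 33.90·0.4772 + 17.75·0.3118 = 21.71 kg (target 21.71 kg)
  TiO2: 13.13·0.9902 = 13.00 kg (target 13.00 kg)
Glass-mass sanity pass: the batch minus its LOI: 100.0 kg (oxide target masses add up to 100.0 kg; against the stated basis, 100.0 kg — rounding explains the deltas).
Whole-batch sum: Σ batch = 120.5 kg; LOI removed, Σ of batch·LOI: 20.47 kg; as yield: glass ÷ batch → 83.01%.

Revised batch per 100.0 kg glass:
  boric acid: 2.568 kg
  TiO2: 13.13 kg
  magnesite: 33.90 kg
  fused borax: 5.608 kg
  albite: 47.52 kg
  Mg3Si4O10(OH)2: 17.75 kg
Total batch = 120.5 kg; LOI loss = 20.47 kg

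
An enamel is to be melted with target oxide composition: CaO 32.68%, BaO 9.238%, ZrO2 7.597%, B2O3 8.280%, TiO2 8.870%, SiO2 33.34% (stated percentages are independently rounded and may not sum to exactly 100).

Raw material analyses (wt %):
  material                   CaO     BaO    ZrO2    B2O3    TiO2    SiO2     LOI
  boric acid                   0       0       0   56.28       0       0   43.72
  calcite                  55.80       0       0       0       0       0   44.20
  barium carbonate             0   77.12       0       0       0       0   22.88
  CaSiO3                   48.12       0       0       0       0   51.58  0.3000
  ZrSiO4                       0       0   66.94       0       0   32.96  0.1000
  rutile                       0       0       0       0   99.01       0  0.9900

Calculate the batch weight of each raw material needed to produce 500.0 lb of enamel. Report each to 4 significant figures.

Batch per 500.0 lb enamel:
  boric acid: 73.56 lb
  calcite: 45.40 lb
  barium carbonate: 59.89 lb
  CaSiO3: 286.9 lb
  ZrSiO4: 56.74 lb
  rutile: 44.79 lb
Total batch = 567.3 lb; LOI loss = 67.29 lb; yield = 88.14%

The working math maintains full float precision from start to finish. Rounding to 4 significant figures extends to every intermediate as printed. A single rounding produces every reported result — all derived quantities are re-derived from the batch weights on 500.0 lb of glass at exact precision (LOI, the six compositions, totals, glass mass, yield), as set out in the problem or answer text.
The oxide mass targets at 500.0 lb enamel:
  CaO: 32.68% × 500.0 = 163.4 lb
  BaO: 9.238% × 500.0 = 46.19 lb
  ZrO2: 7.597% × 500.0 = 37.98 lb
  B2O3: 8.280% × 500.0 = 41.40 lb
  TiO2: 8.870% × 500.0 = 44.35 lb
  SiO2: 33.34% × 500.0 = 166.7 lb
Balance tally, oxide-wise, using the reported weights, against the basis in use (target by target, the sums agree within answer rounding):
  CaO: 45.40·0.5580 + 286.9·0.4812 = 163.4 lb (target 163.4 lb)
  BaO: 59.89·0.7712 = 46.19 lb (target 46.19 lb)
  ZrO2: 56.74·0.6694 = 37.98 lb (target 37.98 lb)
  B2O3: 73.56·0.5628 = 41.40 lb (target 41.40 lb)
  TiO2: 44.79·0.9901 = 44.35 lb (target 44.35 lb)
  SiO2: 286.9·0.5158 + 56.74·0.3296 = 166.7 lb (target 166.7 lb)
Consistency of the glass mass: whole batch net of LOI = 500.0 lb (targets for the oxides total 500.0 lb; basis as stated: 500.0 lb — gaps are rounding artifacts).
Summing the batch: Σ batch = 567.3 lb; ignition loss, Σ(batch × LOI) = 67.29 lb; glass ÷ batch gives a yield of 88.14%.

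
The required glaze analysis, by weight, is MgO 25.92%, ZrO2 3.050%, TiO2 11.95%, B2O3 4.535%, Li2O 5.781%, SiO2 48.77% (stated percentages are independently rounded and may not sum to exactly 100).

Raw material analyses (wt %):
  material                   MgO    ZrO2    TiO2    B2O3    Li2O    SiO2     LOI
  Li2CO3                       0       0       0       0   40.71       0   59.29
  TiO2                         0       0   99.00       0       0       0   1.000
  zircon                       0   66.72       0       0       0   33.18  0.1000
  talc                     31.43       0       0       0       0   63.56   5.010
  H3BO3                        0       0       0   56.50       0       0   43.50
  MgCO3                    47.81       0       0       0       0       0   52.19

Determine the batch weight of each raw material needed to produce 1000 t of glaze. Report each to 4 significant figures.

Batch per 1000 t glaze:
  Li2CO3: 142.0 t
  TiO2: 120.7 t
  zircon: 45.71 t
  talc: 743.4 t
  H3BO3: 80.27 t
  MgCO3: 53.41 t
Total batch = 1185 t; LOI loss = 185.5 t; yield = 84.35%

The working math maintains full precision from start to finish — in-progress results are shown rounded to four significant digits between the steps — exactly one rounding lands on each reported figure — the derived quantities are computed from the weighed amounts on 1000 t of glass in full float precision (the totals, LOI, glass mass, the yield, the six compositions) as written in question or answer.
The oxide mass targets at 1000 t glaze:
  MgO: 25.92% × 1000 = 259.2 t
  ZrO2: 3.050% × 1000 = 30.50 t
  TiO2: 11.95% × 1000 = 119.5 t
  B2O3: 4.535% × 1000 = 45.35 t
  Li2O: 5.781% × 1000 = 57.81 t
  SiO2: 48.77% × 1000 = 487.7 t
Per-oxide balance check working from each reported weight, under the basis named above (each sum matches its target mass modulo rounding of the values):
  MgO: 743.4·0.3143 + 53.41·0.4781 = 259.2 t (target 259.2 t)
  ZrO2: 45.71·0.6672 = 30.50 t (target 30.50 t)
  TiO2: 120.7·0.9900 = 119.5 t (target 119.5 t)
  B2O3: 80.27·0.5650 = 45.35 t (target 45.35 t)
  Li2O: 142.0·0.4071 = 57.81 t (target 57.81 t)
  SiO2: 45.71·0.3318 + 743.4·0.6356 = 487.7 t (target 487.7 t)
Glass-mass closure: total batch − LOI = 1000 t (targets for the oxides total 1000 t; stated basis 1000 t — deltas are rounding alone).
Batch total: Σ batch = 1185 t; ignition loss, Σ(batch × LOI) = 185.5 t; the yield ratio, glass ÷ batch: 84.35%.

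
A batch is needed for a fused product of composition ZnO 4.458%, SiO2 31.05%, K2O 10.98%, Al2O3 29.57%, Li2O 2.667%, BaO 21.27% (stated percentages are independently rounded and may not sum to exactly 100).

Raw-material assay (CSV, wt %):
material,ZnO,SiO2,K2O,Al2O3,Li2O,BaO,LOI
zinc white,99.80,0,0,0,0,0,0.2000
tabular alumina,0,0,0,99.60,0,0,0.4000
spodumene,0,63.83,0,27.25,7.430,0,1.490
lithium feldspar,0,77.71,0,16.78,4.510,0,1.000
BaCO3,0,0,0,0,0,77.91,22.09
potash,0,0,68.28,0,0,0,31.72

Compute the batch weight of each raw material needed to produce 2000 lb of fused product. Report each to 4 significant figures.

All arithmetic carries full float precision at every stage. Mid-chain values appear, rounded to 4 significant figures, between the steps — exactly one rounding is applied to each reported figure; the derived quantities are recomputed from the weighed amounts per 2000 lb of glass at exact precision (yield, glass mass, six oxide percentages, totals, LOI) as written in the problem or the answer.
Target oxide masses per 2000 lb fused product:
  ZnO: 4.458% × 2000 = 89.16 lb
  SiO2: 31.05% × 2000 = 621.0 lb
  K2O: 10.98% × 2000 = 219.6 lb
  Al2O3: 29.57% × 2000 = 591.4 lb
  Li2O: 2.667% × 2000 = 53.34 lb
  BaO: 21.27% × 2000 = 425.4 lb
Mass-balance tally per oxide using the reported weights, versus the basis set out (every target is met by its sum within answer rounding):
  ZnO: 89.34·0.9980 = 89.16 lb (target 89.16 lb)
  SiO2: 464.3·0.6383 + 417.7·0.7771 = 621.0 lb (target 621.0 lb)
  K2O: 321.6·0.6828 = 219.6 lb (target 219.6 lb)
  Al2O3: 396.4·0.9960 + 464.3·0.2725 + 417.7·0.1678 = 591.4 lb (target 591.4 lb)
  Li2O: 464.3·0.07430 + 417.7·0.04510 = 53.34 lb (target 53.34 lb)
  BaO: 546.0·0.7791 = 425.4 lb (target 425.4 lb)
Consistency of the glass mass: net batch after ignition = 2000 lb (targets for the oxides total 2000 lb; against the stated basis, 2000 lb — differing by rounding only).
Whole-batch sum: Σ batch = 2235 lb; ignition loss, Σ(batch × LOI) = 235.5 lb; yield, glass over the total, = 89.47%.

Batch per 2000 lb fused product:
  zinc white: 89.34 lb
  tabular alumina: 396.4 lb
  spodumene: 464.3 lb
  lithium feldspar: 417.7 lb
  BaCO3: 546.0 lb
  potash: 321.6 lb
Total batch = 2235 lb; LOI loss = 235.5 lb; yield = 89.47%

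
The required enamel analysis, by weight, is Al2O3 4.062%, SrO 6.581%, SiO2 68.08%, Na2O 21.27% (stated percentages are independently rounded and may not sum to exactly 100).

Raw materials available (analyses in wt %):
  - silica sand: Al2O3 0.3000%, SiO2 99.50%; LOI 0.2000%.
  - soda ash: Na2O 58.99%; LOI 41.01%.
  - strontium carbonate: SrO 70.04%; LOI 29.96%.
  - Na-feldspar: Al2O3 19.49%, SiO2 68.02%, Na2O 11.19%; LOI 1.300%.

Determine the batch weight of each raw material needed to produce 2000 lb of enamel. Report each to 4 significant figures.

Mid-chain values are printed rounded off to 4 significant figures on the page. The whole derivation maintains full precision at each step. Every reported result undergoes a single rounding — all derived quantities (the yield, LOI, four oxide percentages, net glass mass, totals) are rebuilt at full float precision starting from the weights at 2000 lb of glass, exactly as shown in problem or answer.
Per-oxide target masses for 2000 lb enamel:
  Al2O3: 4.062% × 2000 = 81.24 lb
  SrO: 6.581% × 2000 = 131.6 lb
  SiO2: 68.08% × 2000 = 1362 lb
  Na2O: 21.27% × 2000 = 425.4 lb
Oxide-by-oxide audit per the reported batch figures, against the basis in use (oxide sums agree with the targets inside rounding margins):
  Al2O3: 1095·0.003000 + 400.0·0.1949 = 81.24 lb (target 81.24 lb)
  SrO: 187.9·0.7004 = 131.6 lb (target 131.6 lb)
  SiO2: 1095·0.9950 + 400.0·0.6802 = 1362 lb (target 1362 lb)
  Na2O: 645.3·0.5899 + 400.0·0.1119 = 425.4 lb (target 425.4 lb)
Glass mass check: batch Σ − ignition loss = 2000 lb (the targets, summed, come to 2000 lb; the stated basis being 2000 lb — rounding explains the deltas).
Batch grand total — Σ batch = 2328 lb; ignition loss, Σ(batch × LOI) = 328.3 lb; yield: glass divided by total = 85.90%.

Batch per 2000 lb enamel:
  silica sand: 1095 lb
  soda ash: 645.3 lb
  strontium carbonate: 187.9 lb
  Na-feldspar: 400.0 lb
Total batch = 2328 lb; LOI loss = 328.3 lb; yield = 85.90%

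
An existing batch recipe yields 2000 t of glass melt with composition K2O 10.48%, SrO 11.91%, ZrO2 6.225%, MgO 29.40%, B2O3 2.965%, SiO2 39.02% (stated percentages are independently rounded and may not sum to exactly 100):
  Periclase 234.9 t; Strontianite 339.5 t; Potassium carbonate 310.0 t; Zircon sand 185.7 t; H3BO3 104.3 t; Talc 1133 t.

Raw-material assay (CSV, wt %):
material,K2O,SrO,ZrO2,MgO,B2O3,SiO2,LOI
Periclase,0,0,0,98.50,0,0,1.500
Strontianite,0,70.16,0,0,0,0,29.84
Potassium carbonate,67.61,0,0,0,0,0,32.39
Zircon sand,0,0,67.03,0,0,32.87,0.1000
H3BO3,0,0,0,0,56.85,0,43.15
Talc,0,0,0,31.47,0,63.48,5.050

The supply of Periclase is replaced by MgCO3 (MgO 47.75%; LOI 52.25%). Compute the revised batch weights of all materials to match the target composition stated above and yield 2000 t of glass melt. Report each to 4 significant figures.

Every computation runs at exact precision all the way through — values along the way are printed (rounded to 4 significant digits) between the steps — every reported figure sees exactly one rounding — derived quantities are recomputed in exact precision (totals, the six compositions, net glass mass, LOI, the yield) from the weighed amounts on 2000 t of glass, exactly as shown in the question or the answer.
Oxide-by-oxide targets in 2000 t glass melt:
  K2O: 10.48% × 2000 = 209.6 t
  SrO: 11.91% × 2000 = 238.2 t
  ZrO2: 6.225% × 2000 = 124.5 t
  MgO: 29.40% × 2000 = 588.0 t
  B2O3: 2.965% × 2000 = 59.30 t
  SiO2: 39.02% × 2000 = 780.4 t
Verifying the oxide balance applying the batch weights above, under the basis named above (summed amounts equal target values up to rounding of the answer):
  K2O: 310.0·0.6761 = 209.6 t (target 209.6 t)
  SrO: 339.5·0.7016 = 238.2 t (target 238.2 t)
  ZrO2: 185.7·0.6703 = 124.5 t (target 124.5 t)
  MgO: 484.6·0.4775 + 1133·0.3147 = 588.0 t (target 588.0 t)
  B2O3: 104.3·0.5685 = 59.29 t (target 59.30 t)
  SiO2: 185.7·0.3287 + 1133·0.6348 = 780.3 t (target 780.4 t)
Auditing the glass mass value: net batch after ignition = 2000 t (targets for the oxides total 2000 t; the stated basis being 2000 t — rounding explains the deltas).
Batch grand total — Σ batch = 2557 t; LOI loss = Σ batch·LOI = 557.3 t; glass ÷ batch gives a yield of 78.20%.

Revised batch per 2000 t glass melt:
  MgCO3: 484.6 t
  Strontianite: 339.5 t
  Potassium carbonate: 310.0 t
  Zircon sand: 185.7 t
  H3BO3: 104.3 t
  Talc: 1133 t
Total batch = 2557 t; LOI loss = 557.3 t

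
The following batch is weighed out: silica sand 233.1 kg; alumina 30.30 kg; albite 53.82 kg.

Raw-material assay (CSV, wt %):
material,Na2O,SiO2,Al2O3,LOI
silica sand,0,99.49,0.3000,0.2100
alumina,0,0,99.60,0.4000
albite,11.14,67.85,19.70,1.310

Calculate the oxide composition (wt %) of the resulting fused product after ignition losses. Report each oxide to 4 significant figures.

Values along the way are shown, rounded to 4 significant digits, on the page — the whole derivation holds exact precision in all steps — each reported value receives exactly one rounding — the derived quantities, including net glass mass, totals, the three compositions, LOI, yield, are computed starting from the weights for 315.9 kg of glass in full float precision as set out in the question or the answer.
Oxide-by-oxide delivered mass:
  Na2O: 53.82·0.1114 = 5.996 kg
  SiO2: 233.1·0.9949 + 53.82·0.6785 = 268.4 kg
  Al2O3: 233.1·0.003000 + 30.30·0.9960 + 53.82·0.1970 = 41.48 kg
LOI: 233.1·0.002100 + 30.30·0.004000 + 53.82·0.01310 = 1.316 kg
Resulting glass, batch − LOI: 317.2 − 1.316 = 315.9 kg (equal to the oxide-mass sum)
each oxide over glass, ×100, is wt %

Glass mass = 315.9 kg (batch 317.2 − LOI 1.316).
Composition: Na2O 1.898%, SiO2 84.97%, Al2O3 13.13%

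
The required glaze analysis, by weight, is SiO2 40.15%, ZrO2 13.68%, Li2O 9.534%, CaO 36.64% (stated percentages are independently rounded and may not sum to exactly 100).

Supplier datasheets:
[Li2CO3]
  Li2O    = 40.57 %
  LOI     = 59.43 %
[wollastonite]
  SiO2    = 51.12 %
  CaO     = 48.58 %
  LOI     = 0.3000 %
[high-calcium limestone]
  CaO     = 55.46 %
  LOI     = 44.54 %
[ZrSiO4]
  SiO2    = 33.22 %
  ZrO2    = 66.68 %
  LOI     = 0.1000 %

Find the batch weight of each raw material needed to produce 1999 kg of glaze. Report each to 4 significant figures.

Batch per 1999 kg glaze:
  Li2CO3: 469.8 kg
  wollastonite: 1304 kg
  high-calcium limestone: 178.8 kg
  ZrSiO4: 410.1 kg
Total batch = 2363 kg; LOI loss = 363.2 kg; yield = 84.63%

All internal work holds exact precision from first step to last; mid-chain values appear, with 4-significant-figure rounding, at each printed step — each reported number carries a single rounding; derived quantities, including the totals, ignition loss, four oxide percentages, yield, glass mass, are recomputed from the weighed amounts on 1999 kg of glass at full precision as set out in the problem or the answer.
Target oxide masses per 1999 kg glaze:
  SiO2: 40.15% × 1999 = 802.6 kg
  ZrO2: 13.68% × 1999 = 273.5 kg
  Li2O: 9.534% × 1999 = 190.6 kg
  CaO: 36.64% × 1999 = 732.4 kg
Oxide-by-oxide audit from the weights as reported, on the stated basis (every target is met by its sum once rounding is allowed for):
  SiO2: 1304·0.5112 + 410.1·0.3322 = 802.8 kg (target 802.6 kg)
  ZrO2: 410.1·0.6668 = 273.5 kg (target 273.5 kg)
  Li2O: 469.8·0.4057 = 190.6 kg (target 190.6 kg)
  CaO: 1304·0.4858 + 178.8·0.5546 = 732.6 kg (target 732.4 kg)
Consistency of the glass mass: batch total minus LOI = 2000 kg (oxide target masses add up to 1999 kg; stated basis 1999 kg — rounding explains the deltas).
Adding the batch up: Σ batch = 2363 kg; LOI loss = Σ batch·LOI = 363.2 kg; yield, glass over the total, = 84.63%.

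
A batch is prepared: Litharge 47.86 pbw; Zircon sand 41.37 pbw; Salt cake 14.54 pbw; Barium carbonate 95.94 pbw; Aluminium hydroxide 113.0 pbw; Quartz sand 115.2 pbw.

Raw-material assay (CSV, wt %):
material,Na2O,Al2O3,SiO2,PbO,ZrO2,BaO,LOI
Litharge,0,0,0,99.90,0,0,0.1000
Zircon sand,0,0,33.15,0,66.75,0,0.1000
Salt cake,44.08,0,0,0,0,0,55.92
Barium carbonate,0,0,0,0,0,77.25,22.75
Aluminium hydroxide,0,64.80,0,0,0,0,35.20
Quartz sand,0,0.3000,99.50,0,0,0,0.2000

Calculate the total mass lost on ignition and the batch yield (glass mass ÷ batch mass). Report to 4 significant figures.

LOI loss = 70.05 pbw; glass = 357.9 pbw; yield = 83.63%

Mid-chain values appear rounded to four significant digits alongside each step; the working math holds exact precision from first step to last — a single rounding yields each reported figure; derived quantities are rebuilt at full precision (the yield, net glass mass, the six compositions, ignition loss, totals) from the weighed amounts on 357.9 pbw of glass, as given in question or answer.
LOI of each material in turn:
  Litharge: 47.86 × 0.001000 = 0.04786 pbw
  Zircon sand: 41.37 × 0.001000 = 0.04137 pbw
  Salt cake: 14.54 × 0.5592 = 8.131 pbw
  Barium carbonate: 95.94 × 0.2275 = 21.83 pbw
  Aluminium hydroxide: 113.0 × 0.3520 = 39.78 pbw
  Quartz sand: 115.2 × 0.002000 = 0.2304 pbw
Total LOI = 70.05 pbw
Glass = batch − LOI = 427.9 − 70.05 = 357.9 pbw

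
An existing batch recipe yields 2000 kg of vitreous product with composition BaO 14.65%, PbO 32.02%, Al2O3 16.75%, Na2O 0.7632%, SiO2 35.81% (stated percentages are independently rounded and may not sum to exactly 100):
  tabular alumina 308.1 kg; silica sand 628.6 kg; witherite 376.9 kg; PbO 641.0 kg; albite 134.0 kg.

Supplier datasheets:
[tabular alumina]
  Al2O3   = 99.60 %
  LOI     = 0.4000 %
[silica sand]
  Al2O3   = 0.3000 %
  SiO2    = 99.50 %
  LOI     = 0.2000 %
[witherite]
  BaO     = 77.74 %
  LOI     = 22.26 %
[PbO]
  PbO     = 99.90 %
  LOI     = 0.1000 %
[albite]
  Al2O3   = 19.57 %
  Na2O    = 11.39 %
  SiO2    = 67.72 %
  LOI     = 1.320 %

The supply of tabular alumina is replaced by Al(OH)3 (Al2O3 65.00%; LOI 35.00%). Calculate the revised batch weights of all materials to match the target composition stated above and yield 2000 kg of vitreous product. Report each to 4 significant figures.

Each numeric step maintains full precision from start to finish; mid-chain values appear rounded to four significant figures across the worked steps — a single rounding produces each reported result; derived quantities are computed starting from the weights per 2000 kg of glass in full float precision (yield, totals, LOI, net glass mass, five oxide percentages) as set out in the question or the answer.
Per-oxide target masses for 2000 kg vitreous product:
  BaO: 14.65% × 2000 = 293.0 kg
  PbO: 32.02% × 2000 = 640.4 kg
  Al2O3: 16.75% × 2000 = 335.0 kg
  Na2O: 0.7632% × 2000 = 15.26 kg
  SiO2: 35.81% × 2000 = 716.2 kg
Oxide-by-oxide audit working from each reported weight, for the quoted basis mass (every target is met by its sum once rounding is allowed for):
  BaO: 376.9·0.7774 = 293.0 kg (target 293.0 kg)
  PbO: 641.0·0.9990 = 640.4 kg (target 640.4 kg)
  Al2O3: 472.1·0.6500 + 628.6·0.003000 + 134.0·0.1957 = 335.0 kg (target 335.0 kg)
  Na2O: 134.0·0.1139 = 15.26 kg (target 15.26 kg)
  SiO2: 628.6·0.9950 + 134.0·0.6772 = 716.2 kg (target 716.2 kg)
Mass balance on the glass: whole batch net of LOI = 2000 kg (oxide target masses add up to 2000 kg; basis as stated: 2000 kg — differing by rounding only).
Whole-batch sum: Σ batch = 2253 kg; loss to ignition Σ batch·LOI = 252.8 kg; yield, glass over the total, = 88.78%.

Revised batch per 2000 kg vitreous product:
  Al(OH)3: 472.1 kg
  silica sand: 628.6 kg
  witherite: 376.9 kg
  PbO: 641.0 kg
  albite: 134.0 kg
Total batch = 2253 kg; LOI loss = 252.8 kg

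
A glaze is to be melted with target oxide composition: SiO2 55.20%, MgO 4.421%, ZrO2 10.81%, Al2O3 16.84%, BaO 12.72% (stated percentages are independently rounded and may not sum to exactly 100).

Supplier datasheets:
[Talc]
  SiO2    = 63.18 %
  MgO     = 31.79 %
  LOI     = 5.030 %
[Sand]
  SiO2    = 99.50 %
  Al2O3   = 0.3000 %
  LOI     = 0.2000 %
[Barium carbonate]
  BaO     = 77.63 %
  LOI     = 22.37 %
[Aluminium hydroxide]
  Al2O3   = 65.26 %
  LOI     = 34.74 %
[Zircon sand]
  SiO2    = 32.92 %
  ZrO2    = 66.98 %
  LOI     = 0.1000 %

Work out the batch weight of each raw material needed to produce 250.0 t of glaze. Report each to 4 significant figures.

Batch per 250.0 t glaze:
  Talc: 34.77 t
  Sand: 103.3 t
  Barium carbonate: 40.96 t
  Aluminium hydroxide: 64.04 t
  Zircon sand: 40.35 t
Total batch = 283.4 t; LOI loss = 33.41 t; yield = 88.21%

Values along the way are printed rounded off to 4 significant digits in the printout; all internal work runs at full float precision at all times. Exactly one rounding goes into every reported number; derived quantities, including glass mass, ignition loss, the totals, the five compositions, the yield, are rebuilt starting from the weights per 250.0 t of glass at full precision, as they appear in either problem or answer.
The oxide mass targets at 250.0 t glaze:
  SiO2: 55.20% × 250.0 = 138.0 t
  MgO: 4.421% × 250.0 = 11.05 t
  ZrO2: 10.81% × 250.0 = 27.02 t
  Al2O3: 16.84% × 250.0 = 42.10 t
  BaO: 12.72% × 250.0 = 31.80 t
Checking each oxide sum working from each reported weight, versus the basis set out (every target is met by its sum given rounding of the digits):
  SiO2: 34.77·0.6318 + 103.3·0.9950 + 40.35·0.3292 = 138.0 t (target 138.0 t)
  MgO: 34.77·0.3179 = 11.05 t (target 11.05 t)
  ZrO2: 40.35·0.6698 = 27.03 t (target 27.02 t)
  Al2O3: 103.3·0.003000 + 64.04·0.6526 = 42.10 t (target 42.10 t)
  BaO: 40.96·0.7763 = 31.80 t (target 31.80 t)
Consistency of the glass mass: Σ batch − LOI loss = 250.0 t (the Σ of target masses is 250.0 t; basis as stated: 250.0 t — deltas are rounding alone).
Whole-batch sum: Σ batch = 283.4 t; LOI removed, Σ of batch·LOI: 33.41 t; yield, glass over the total, = 88.21%.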